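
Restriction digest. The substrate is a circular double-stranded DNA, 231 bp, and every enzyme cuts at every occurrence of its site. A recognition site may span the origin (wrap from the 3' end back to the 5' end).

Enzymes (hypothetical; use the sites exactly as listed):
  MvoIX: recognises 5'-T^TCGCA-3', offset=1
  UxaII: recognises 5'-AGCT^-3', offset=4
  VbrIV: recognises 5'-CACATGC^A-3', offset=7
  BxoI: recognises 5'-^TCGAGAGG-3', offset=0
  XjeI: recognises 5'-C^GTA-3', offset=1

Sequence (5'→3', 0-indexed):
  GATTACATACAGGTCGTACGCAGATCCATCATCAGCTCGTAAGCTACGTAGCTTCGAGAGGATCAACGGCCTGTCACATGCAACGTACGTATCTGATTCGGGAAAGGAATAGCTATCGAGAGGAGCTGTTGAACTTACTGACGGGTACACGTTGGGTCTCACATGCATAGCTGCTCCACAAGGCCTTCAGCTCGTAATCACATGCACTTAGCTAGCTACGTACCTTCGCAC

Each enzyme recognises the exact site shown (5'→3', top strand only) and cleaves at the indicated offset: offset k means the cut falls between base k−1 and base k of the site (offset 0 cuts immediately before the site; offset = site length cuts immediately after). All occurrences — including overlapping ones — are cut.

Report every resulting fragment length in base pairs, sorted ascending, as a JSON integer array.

[1,1,1,2,2,3,4,4,6,6,6,7,8,12,12,20,21,22,26,28,39]

Site scan:
  MvoIX (TTCGCA, off=1): starts [224] → cuts [225]
  UxaII (AGCT, off=4): starts [33, 41, 49, 110, 123, 168, 188, 209, 213] → cuts [37, 45, 53, 114, 127, 172, 192, 213, 217]
  VbrIV (CACATGCA, off=7): starts [74, 159, 198] → cuts [81, 166, 205]
  BxoI (TCGAGAGG, off=0): starts [53, 115] → cuts [53, 115]
  XjeI (CGTA, off=1): starts [14, 37, 46, 83, 87, 192, 218] → cuts [15, 38, 47, 84, 88, 193, 219]

All cut coordinates (distinct, sorted): [15, 37, 38, 45, 47, 53, 81, 84, 88, 114, 115, 127, 166, 172, 192, 193, 205, 213, 217, 219, 225]

Fragments:
  15→37: 22 bp
  37→38: 1 bp
  38→45: 7 bp
  45→47: 2 bp
  47→53: 6 bp
  53→81: 28 bp
  81→84: 3 bp
  84→88: 4 bp
  88→114: 26 bp
  114→115: 1 bp
  115→127: 12 bp
  127→166: 39 bp
  166→172: 6 bp
  172→192: 20 bp
  192→193: 1 bp
  193→205: 12 bp
  205→213: 8 bp
  213→217: 4 bp
  217→219: 2 bp
  219→225: 6 bp
  225→15 (wrap): 231-225+15 = 21 bp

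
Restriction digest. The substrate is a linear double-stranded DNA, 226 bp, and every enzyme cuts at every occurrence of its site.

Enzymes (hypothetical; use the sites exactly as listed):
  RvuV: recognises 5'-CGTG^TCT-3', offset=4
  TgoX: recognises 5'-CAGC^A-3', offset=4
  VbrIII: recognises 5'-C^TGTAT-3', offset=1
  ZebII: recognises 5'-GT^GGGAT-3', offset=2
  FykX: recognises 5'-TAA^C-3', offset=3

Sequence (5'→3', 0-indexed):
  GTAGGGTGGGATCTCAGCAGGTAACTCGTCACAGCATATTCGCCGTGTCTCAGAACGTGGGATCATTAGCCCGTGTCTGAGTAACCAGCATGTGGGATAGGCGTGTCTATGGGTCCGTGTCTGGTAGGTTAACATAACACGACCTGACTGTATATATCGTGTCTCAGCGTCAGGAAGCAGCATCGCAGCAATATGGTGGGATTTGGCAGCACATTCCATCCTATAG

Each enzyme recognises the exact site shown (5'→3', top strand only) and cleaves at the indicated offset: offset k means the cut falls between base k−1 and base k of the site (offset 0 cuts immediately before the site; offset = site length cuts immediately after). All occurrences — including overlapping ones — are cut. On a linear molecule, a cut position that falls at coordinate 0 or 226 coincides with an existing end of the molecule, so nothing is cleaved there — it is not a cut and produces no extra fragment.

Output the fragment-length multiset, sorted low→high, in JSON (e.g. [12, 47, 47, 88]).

Per-enzyme occurrences:
  RvuV CGTGTCT/4: at [43, 71, 101, 115, 157] ⇒ [47, 75, 105, 119, 161]
  TgoX CAGCA/4: at [14, 31, 85, 177, 185, 206] ⇒ [18, 35, 89, 181, 189, 210]
  VbrIII CTGTAT/1: at [147] ⇒ [148]
  ZebII GTGGGAT/2: at [5, 56, 91, 195] ⇒ [7, 58, 93, 197]
  FykX TAAC/3: at [21, 81, 129, 134] ⇒ [24, 84, 132, 137]

Pooled cuts: [7, 18, 24, 35, 47, 58, 75, 84, 89, 93, 105, 119, 132, 137, 148, 161, 181, 189, 197, 210]

Fragment lengths:
  [0,7): 7 bp
  [7,18): 11 bp
  [18,24): 6 bp
  [24,35): 11 bp
  [35,47): 12 bp
  [47,58): 11 bp
  [58,75): 17 bp
  [75,84): 9 bp
  [84,89): 5 bp
  [89,93): 4 bp
  [93,105): 12 bp
  [105,119): 14 bp
  [119,132): 13 bp
  [132,137): 5 bp
  [137,148): 11 bp
  [148,161): 13 bp
  [161,181): 20 bp
  [181,189): 8 bp
  [189,197): 8 bp
  [197,210): 13 bp
  [210,226): 16 bp

[4,5,5,6,7,8,8,9,11,11,11,11,12,12,13,13,13,14,16,17,20]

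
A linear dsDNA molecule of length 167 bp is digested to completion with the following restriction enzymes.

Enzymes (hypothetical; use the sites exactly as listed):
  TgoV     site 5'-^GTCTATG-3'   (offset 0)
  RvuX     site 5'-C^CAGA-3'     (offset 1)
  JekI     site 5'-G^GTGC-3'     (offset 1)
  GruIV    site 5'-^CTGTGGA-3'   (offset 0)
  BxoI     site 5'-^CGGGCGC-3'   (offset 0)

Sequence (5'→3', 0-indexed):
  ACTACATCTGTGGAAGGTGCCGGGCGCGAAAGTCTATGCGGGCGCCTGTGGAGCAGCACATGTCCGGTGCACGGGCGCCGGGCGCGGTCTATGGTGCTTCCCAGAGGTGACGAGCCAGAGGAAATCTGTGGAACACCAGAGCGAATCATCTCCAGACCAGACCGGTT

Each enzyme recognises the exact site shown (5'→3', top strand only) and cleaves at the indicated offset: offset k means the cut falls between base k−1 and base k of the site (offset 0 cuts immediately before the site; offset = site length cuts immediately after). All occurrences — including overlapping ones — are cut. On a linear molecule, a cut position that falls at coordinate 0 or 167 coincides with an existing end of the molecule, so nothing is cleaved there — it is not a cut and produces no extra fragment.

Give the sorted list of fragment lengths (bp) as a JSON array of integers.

Scan for sites:
  TgoV (GTCTATG, off=0): starts [31, 86] → cuts [31, 86]
  RvuX (CCAGA, off=1): starts [100, 114, 135, 151, 156] → cuts [101, 115, 136, 152, 157]
  JekI (GGTGC, off=1): starts [15, 65, 92] → cuts [16, 66, 93]
  GruIV (CTGTGGA, off=0): starts [7, 45, 125] → cuts [7, 45, 125]
  BxoI (CGGGCGC, off=0): starts [20, 38, 71, 78] → cuts [20, 38, 71, 78]

Pooled cuts: [7, 16, 20, 31, 38, 45, 66, 71, 78, 86, 93, 101, 115, 125, 136, 152, 157]

Fragments:
  [0,7): 7 bp
  [7,16): 9 bp
  [16,20): 4 bp
  [20,31): 11 bp
  [31,38): 7 bp
  [38,45): 7 bp
  [45,66): 21 bp
  [66,71): 5 bp
  [71,78): 7 bp
  [78,86): 8 bp
  [86,93): 7 bp
  [93,101): 8 bp
  [101,115): 14 bp
  [115,125): 10 bp
  [125,136): 11 bp
  [136,152): 16 bp
  [152,157): 5 bp
  [157,167): 10 bp

[4,5,5,7,7,7,7,7,8,8,9,10,10,11,11,14,16,21]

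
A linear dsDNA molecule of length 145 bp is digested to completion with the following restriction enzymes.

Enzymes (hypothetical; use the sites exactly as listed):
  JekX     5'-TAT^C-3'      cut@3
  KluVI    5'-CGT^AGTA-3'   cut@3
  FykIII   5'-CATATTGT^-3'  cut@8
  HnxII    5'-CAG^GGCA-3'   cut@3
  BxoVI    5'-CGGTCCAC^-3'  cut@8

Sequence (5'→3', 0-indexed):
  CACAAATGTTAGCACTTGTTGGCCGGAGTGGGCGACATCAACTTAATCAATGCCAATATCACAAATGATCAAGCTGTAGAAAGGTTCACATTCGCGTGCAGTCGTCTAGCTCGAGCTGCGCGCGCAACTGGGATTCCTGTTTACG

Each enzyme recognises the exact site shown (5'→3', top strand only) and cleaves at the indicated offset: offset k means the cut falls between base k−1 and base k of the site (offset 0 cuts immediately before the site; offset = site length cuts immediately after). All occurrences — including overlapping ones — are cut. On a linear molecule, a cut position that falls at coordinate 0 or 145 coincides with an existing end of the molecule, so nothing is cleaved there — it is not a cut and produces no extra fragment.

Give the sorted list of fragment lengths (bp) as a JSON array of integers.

Site scan:
  JekX TATC/3: at [56] ⇒ [59]
  KluVI (CGTAGTA, off=3): no sites
  FykIII (CATATTGT, off=8): no sites
  HnxII (CAGGGCA, off=3): no sites
  BxoVI (CGGTCCAC, off=8): no sites

Pooled cuts: [59]

Fragment lengths:
  [0,59): 59 bp
  [59,145): 86 bp

[59,86]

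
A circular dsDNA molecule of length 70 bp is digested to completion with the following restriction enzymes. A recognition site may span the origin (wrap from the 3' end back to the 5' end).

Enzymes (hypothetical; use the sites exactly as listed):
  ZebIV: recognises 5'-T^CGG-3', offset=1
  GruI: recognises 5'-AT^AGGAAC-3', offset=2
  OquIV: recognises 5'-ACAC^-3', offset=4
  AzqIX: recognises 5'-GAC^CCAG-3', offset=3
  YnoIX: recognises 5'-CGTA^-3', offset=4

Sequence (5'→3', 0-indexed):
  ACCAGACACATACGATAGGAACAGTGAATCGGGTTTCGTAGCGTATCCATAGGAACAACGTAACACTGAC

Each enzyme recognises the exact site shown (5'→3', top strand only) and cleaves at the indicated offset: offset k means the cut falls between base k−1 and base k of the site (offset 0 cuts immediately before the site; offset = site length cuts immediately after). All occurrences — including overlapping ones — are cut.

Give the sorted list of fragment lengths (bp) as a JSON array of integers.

[4,5,5,6,7,7,11,12,13]

Scan for sites:
  ZebIV TCGG/1: at [28] ⇒ [29]
  GruI ATAGGAAC/2: at [14, 48] ⇒ [16, 50]
  OquIV ACAC/4: at [5, 62, 68] ⇒ [2, 9, 66]
  AzqIX (GACCCAG, off=3): no sites
  YnoIX CGTA/4: at [36, 41, 58] ⇒ [40, 45, 62]

All cut coordinates (distinct, sorted): [2, 9, 16, 29, 40, 45, 50, 62, 66]

Fragments:
  2→9: 7 bp
  9→16: 7 bp
  16→29: 13 bp
  29→40: 11 bp
  40→45: 5 bp
  45→50: 5 bp
  50→62: 12 bp
  62→66: 4 bp
  66→2 (wrap): 70-66+2 = 6 bp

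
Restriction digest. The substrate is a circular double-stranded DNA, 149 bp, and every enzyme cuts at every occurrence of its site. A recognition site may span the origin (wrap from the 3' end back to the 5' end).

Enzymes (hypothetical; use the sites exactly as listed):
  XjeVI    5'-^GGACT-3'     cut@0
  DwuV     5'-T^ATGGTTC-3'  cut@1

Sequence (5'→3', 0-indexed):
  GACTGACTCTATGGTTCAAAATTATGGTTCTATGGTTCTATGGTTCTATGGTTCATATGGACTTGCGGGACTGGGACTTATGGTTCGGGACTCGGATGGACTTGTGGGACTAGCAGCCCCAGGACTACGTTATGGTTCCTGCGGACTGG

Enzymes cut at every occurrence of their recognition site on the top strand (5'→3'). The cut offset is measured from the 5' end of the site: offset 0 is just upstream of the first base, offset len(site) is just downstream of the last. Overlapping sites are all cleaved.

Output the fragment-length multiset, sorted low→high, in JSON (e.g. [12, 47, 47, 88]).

[6,6,6,8,8,8,8,9,9,10,10,11,11,11,13,15]

Per-enzyme occurrences:
  XjeVI GGACT/0: at [58, 67, 73, 87, 97, 106, 121, 142, 148] ⇒ [58, 67, 73, 87, 97, 106, 121, 142, 148]
  DwuV TATGGTTC/1: at [9, 22, 30, 38, 46, 78, 130] ⇒ [10, 23, 31, 39, 47, 79, 131]

Pooled cuts: [10, 23, 31, 39, 47, 58, 67, 73, 79, 87, 97, 106, 121, 131, 142, 148]

Fragments:
  10→23: 13 bp
  23→31: 8 bp
  31→39: 8 bp
  39→47: 8 bp
  47→58: 11 bp
  58→67: 9 bp
  67→73: 6 bp
  73→79: 6 bp
  79→87: 8 bp
  87→97: 10 bp
  97→106: 9 bp
  106→121: 15 bp
  121→131: 10 bp
  131→142: 11 bp
  142→148: 6 bp
  148→10 (wrap): 149-148+10 = 11 bp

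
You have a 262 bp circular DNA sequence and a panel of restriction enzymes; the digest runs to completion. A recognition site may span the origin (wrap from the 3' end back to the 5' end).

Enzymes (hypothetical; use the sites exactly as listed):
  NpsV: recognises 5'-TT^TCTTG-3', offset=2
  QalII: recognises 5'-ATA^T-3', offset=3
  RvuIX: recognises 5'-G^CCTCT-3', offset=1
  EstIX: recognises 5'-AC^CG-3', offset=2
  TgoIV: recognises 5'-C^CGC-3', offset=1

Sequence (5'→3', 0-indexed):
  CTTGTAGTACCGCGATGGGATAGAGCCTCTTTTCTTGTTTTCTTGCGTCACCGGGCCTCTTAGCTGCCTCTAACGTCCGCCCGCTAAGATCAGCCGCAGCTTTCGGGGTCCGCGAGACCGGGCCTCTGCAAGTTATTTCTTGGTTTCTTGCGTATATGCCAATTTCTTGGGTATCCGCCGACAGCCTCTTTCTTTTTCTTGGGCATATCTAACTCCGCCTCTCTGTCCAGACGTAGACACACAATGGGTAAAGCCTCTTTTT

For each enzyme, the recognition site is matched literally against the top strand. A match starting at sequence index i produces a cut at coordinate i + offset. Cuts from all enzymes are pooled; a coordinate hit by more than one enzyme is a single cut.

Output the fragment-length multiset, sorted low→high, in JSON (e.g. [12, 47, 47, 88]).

Scan for sites:
  NpsV TTTCTTG/2: at [30, 38, 135, 143, 162, 194, 259] ⇒ [32, 40, 137, 145, 164, 196, 261]
  QalII ATAT/3: at [153, 204] ⇒ [156, 207]
  RvuIX GCCTCT/1: at [24, 54, 65, 121, 183, 216, 252] ⇒ [25, 55, 66, 122, 184, 217, 253]
  EstIX ACCG/2: at [8, 49, 116] ⇒ [10, 51, 118]
  TgoIV CCGC/1: at [9, 76, 80, 93, 109, 174, 214] ⇒ [10, 77, 81, 94, 110, 175, 215]

All cut coordinates (distinct, sorted): [10, 25, 32, 40, 51, 55, 66, 77, 81, 94, 110, 118, 122, 137, 145, 156, 164, 175, 184, 196, 207, 215, 217, 253, 261]

Fragment lengths:
  10→25: 15 bp
  25→32: 7 bp
  32→40: 8 bp
  40→51: 11 bp
  51→55: 4 bp
  55→66: 11 bp
  66→77: 11 bp
  77→81: 4 bp
  81→94: 13 bp
  94→110: 16 bp
  110→118: 8 bp
  118→122: 4 bp
  122→137: 15 bp
  137→145: 8 bp
  145→156: 11 bp
  156→164: 8 bp
  164→175: 11 bp
  175→184: 9 bp
  184→196: 12 bp
  196→207: 11 bp
  207→215: 8 bp
  215→217: 2 bp
  217→253: 36 bp
  253→261: 8 bp
  261→10 (wrap): 262-261+10 = 11 bp

[2,4,4,4,7,8,8,8,8,8,8,9,11,11,11,11,11,11,11,12,13,15,15,16,36]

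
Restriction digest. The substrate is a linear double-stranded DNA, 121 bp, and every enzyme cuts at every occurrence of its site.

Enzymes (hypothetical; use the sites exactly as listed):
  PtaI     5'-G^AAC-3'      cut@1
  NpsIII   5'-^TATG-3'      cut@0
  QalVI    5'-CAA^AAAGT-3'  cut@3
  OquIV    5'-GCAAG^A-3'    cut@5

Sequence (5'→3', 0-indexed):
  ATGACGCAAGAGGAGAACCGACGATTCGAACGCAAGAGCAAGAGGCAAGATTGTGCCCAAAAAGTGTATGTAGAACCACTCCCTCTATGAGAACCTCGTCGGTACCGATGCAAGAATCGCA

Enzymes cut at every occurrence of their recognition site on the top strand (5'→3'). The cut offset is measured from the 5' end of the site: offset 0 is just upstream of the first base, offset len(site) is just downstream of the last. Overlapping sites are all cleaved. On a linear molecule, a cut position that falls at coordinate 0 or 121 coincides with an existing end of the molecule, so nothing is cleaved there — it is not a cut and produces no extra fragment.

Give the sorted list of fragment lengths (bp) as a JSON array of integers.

[5,6,6,6,7,7,7,8,10,11,12,13,23]

Site scan:
  PtaI (GAAC, off=1): starts [14, 27, 72, 90] → cuts [15, 28, 73, 91]
  NpsIII (TATG, off=0): starts [66, 85] → cuts [66, 85]
  QalVI (CAAAAAGT, off=3): starts [57] → cuts [60]
  OquIV (GCAAGA, off=5): starts [5, 31, 37, 44, 109] → cuts [10, 36, 42, 49, 114]

All cut coordinates (distinct, sorted): [10, 15, 28, 36, 42, 49, 60, 66, 73, 85, 91, 114]

Fragment lengths:
  [0,10): 10 bp
  [10,15): 5 bp
  [15,28): 13 bp
  [28,36): 8 bp
  [36,42): 6 bp
  [42,49): 7 bp
  [49,60): 11 bp
  [60,66): 6 bp
  [66,73): 7 bp
  [73,85): 12 bp
  [85,91): 6 bp
  [91,114): 23 bp
  [114,121): 7 bp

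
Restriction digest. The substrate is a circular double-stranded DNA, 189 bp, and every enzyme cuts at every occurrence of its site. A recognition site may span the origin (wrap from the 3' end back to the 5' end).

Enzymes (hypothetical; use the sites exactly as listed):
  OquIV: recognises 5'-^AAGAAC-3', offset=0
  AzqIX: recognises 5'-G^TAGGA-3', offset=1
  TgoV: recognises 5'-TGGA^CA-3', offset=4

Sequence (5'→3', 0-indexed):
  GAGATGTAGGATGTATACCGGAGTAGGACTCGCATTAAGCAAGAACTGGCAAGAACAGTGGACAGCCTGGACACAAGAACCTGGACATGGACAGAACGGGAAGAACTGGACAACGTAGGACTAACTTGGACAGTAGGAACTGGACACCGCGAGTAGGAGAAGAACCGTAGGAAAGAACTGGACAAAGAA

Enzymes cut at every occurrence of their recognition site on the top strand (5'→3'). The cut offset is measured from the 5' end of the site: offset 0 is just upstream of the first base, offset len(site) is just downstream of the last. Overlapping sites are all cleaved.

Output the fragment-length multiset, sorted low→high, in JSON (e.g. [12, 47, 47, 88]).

Scan for sites:
  OquIV (AAGAAC, off=0): starts [40, 50, 74, 100, 159, 172] → cuts [40, 50, 74, 100, 159, 172]
  AzqIX (GTAGGA, off=1): starts [5, 22, 114, 132, 152, 166] → cuts [6, 23, 115, 133, 153, 167]
  TgoV (TGGACA, off=4): starts [58, 67, 81, 87, 106, 126, 140, 178] → cuts [62, 71, 85, 91, 110, 130, 144, 182]

All cut coordinates (distinct, sorted): [6, 23, 40, 50, 62, 71, 74, 85, 91, 100, 110, 115, 130, 133, 144, 153, 159, 167, 172, 182]

Fragments:
  6→23: 17 bp
  23→40: 17 bp
  40→50: 10 bp
  50→62: 12 bp
  62→71: 9 bp
  71→74: 3 bp
  74→85: 11 bp
  85→91: 6 bp
  91→100: 9 bp
  100→110: 10 bp
  110→115: 5 bp
  115→130: 15 bp
  130→133: 3 bp
  133→144: 11 bp
  144→153: 9 bp
  153→159: 6 bp
  159→167: 8 bp
  167→172: 5 bp
  172→182: 10 bp
  182→6 (wrap): 189-182+6 = 13 bp

[3,3,5,5,6,6,8,9,9,9,10,10,10,11,11,12,13,15,17,17]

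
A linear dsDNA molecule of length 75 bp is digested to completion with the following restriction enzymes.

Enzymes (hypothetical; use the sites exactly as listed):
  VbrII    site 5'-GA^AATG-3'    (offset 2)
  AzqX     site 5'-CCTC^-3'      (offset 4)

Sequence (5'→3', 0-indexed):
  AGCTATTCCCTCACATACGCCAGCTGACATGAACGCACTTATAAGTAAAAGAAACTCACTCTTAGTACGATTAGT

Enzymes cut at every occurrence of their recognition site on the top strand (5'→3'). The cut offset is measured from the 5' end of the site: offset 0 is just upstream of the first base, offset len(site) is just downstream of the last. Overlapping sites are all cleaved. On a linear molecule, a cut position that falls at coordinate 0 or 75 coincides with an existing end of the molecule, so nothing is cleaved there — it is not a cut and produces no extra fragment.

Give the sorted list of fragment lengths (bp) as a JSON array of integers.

[12,63]

Scan for sites:
  VbrII (GAAATG, off=2): no sites
  AzqX CCTC/4: at [8] ⇒ [12]

All cut coordinates (distinct, sorted): [12]

Fragment lengths:
  [0,12): 12 bp
  [12,75): 63 bp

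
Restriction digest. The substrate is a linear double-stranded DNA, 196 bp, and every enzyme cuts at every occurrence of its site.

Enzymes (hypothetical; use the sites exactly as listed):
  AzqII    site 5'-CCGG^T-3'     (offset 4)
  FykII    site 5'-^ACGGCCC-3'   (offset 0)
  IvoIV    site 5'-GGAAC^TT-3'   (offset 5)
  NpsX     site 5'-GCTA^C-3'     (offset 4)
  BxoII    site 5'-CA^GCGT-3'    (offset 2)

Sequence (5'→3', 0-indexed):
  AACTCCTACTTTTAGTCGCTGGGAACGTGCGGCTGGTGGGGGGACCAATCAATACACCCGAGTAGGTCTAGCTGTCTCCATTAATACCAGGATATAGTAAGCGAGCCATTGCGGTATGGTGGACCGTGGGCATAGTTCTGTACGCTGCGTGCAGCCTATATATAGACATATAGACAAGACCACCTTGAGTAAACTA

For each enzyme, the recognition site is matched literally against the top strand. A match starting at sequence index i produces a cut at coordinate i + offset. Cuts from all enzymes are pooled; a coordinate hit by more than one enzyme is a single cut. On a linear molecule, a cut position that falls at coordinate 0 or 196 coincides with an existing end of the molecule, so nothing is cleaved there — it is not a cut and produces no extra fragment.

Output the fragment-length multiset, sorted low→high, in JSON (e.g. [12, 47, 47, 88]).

[196]

Per-enzyme occurrences:
  AzqII (CCGGT, off=4): no sites
  FykII (ACGGCCC, off=0): no sites
  IvoIV (GGAACTT, off=5): no sites
  NpsX (GCTAC, off=4): no sites
  BxoII (CAGCGT, off=2): no sites

All cut coordinates (distinct, sorted): ∅

Fragment lengths:
  no cuts → one linear fragment of 196 bp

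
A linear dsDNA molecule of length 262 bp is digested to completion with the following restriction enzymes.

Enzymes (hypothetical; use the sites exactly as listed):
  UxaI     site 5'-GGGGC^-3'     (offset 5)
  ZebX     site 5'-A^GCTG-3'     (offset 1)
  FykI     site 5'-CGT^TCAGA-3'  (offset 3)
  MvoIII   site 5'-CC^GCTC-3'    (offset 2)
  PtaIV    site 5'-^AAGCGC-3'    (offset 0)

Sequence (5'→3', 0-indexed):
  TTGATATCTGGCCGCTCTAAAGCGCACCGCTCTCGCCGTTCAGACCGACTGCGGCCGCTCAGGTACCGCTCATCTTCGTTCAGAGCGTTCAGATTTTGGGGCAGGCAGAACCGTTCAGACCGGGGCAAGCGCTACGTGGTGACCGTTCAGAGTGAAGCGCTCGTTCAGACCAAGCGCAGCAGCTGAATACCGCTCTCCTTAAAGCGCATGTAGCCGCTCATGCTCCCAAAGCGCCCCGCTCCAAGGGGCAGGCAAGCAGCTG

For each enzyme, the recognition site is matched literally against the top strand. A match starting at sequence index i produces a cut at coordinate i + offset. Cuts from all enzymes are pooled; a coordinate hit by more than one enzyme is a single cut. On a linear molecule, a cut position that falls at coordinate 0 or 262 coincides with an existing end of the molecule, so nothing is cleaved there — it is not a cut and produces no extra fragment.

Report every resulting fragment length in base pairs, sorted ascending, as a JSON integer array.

Per-enzyme occurrences:
  UxaI (GGGGC, off=5): starts [97, 121, 244] → cuts [102, 126, 249]
  ZebX (AGCTG, off=1): starts [180, 257] → cuts [181, 258]
  FykI (CGTTCAGA, off=3): starts [36, 76, 85, 111, 143, 161] → cuts [39, 79, 88, 114, 146, 164]
  MvoIII (CCGCTC, off=2): starts [11, 26, 54, 65, 189, 213, 235] → cuts [13, 28, 56, 67, 191, 215, 237]
  PtaIV (AAGCGC, off=0): starts [19, 126, 154, 171, 201, 228] → cuts [19, 126, 154, 171, 201, 228]

All cut coordinates (distinct, sorted): [13, 19, 28, 39, 56, 67, 79, 88, 102, 114, 126, 146, 154, 164, 171, 181, 191, 201, 215, 228, 237, 249, 258]

Fragments:
  [0,13): 13 bp
  [13,19): 6 bp
  [19,28): 9 bp
  [28,39): 11 bp
  [39,56): 17 bp
  [56,67): 11 bp
  [67,79): 12 bp
  [79,88): 9 bp
  [88,102): 14 bp
  [102,114): 12 bp
  [114,126): 12 bp
  [126,146): 20 bp
  [146,154): 8 bp
  [154,164): 10 bp
  [164,171): 7 bp
  [171,181): 10 bp
  [181,191): 10 bp
  [191,201): 10 bp
  [201,215): 14 bp
  [215,228): 13 bp
  [228,237): 9 bp
  [237,249): 12 bp
  [249,258): 9 bp
  [258,262): 4 bp

[4,6,7,8,9,9,9,9,10,10,10,10,11,11,12,12,12,12,13,13,14,14,17,20]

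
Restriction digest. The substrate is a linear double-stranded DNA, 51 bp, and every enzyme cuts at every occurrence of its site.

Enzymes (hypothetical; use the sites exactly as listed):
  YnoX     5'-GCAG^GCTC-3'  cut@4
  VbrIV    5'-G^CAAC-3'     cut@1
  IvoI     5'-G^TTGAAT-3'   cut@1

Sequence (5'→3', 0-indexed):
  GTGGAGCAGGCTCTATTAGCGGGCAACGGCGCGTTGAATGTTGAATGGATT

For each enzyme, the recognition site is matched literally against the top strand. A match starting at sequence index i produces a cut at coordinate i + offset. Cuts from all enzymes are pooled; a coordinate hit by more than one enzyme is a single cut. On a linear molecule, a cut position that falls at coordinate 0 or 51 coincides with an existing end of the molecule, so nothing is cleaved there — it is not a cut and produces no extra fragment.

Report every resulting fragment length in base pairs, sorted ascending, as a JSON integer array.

Per-enzyme occurrences:
  YnoX GCAGGCTC/4: at [5] ⇒ [9]
  VbrIV GCAAC/1: at [22] ⇒ [23]
  IvoI GTTGAAT/1: at [32, 39] ⇒ [33, 40]

Pooled cuts: [9, 23, 33, 40]

Fragment lengths:
  [0,9): 9 bp
  [9,23): 14 bp
  [23,33): 10 bp
  [33,40): 7 bp
  [40,51): 11 bp

[7,9,10,11,14]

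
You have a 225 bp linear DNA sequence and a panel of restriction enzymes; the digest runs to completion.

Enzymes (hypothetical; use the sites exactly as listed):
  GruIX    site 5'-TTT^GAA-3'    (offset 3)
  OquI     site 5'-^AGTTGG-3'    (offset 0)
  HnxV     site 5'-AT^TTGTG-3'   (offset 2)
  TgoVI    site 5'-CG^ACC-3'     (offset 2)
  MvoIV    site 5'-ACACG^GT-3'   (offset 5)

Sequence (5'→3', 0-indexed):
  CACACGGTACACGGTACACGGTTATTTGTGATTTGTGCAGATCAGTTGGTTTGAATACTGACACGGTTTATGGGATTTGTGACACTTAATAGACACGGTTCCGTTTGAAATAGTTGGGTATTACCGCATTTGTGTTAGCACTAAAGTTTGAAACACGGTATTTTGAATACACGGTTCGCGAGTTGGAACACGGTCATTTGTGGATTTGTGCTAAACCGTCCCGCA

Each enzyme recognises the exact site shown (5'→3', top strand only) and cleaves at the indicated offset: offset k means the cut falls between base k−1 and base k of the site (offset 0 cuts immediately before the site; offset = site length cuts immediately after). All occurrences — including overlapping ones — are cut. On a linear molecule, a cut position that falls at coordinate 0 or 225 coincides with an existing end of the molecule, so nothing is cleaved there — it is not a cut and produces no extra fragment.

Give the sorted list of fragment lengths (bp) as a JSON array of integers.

Site scan:
  GruIX (TTTGAA, off=3): starts [49, 103, 146, 161] → cuts [52, 106, 149, 164]
  OquI (AGTTGG, off=0): starts [43, 111, 180] → cuts [43, 111, 180]
  HnxV (ATTTGTG, off=2): starts [23, 30, 74, 127, 195, 203] → cuts [25, 32, 76, 129, 197, 205]
  TgoVI (CGACC, off=2): no sites
  MvoIV (ACACGGT, off=5): starts [1, 8, 15, 60, 92, 152, 168, 187] → cuts [6, 13, 20, 65, 97, 157, 173, 192]

All cut coordinates (distinct, sorted): [6, 13, 20, 25, 32, 43, 52, 65, 76, 97, 106, 111, 129, 149, 157, 164, 173, 180, 192, 197, 205]

Fragments:
  [0,6): 6 bp
  [6,13): 7 bp
  [13,20): 7 bp
  [20,25): 5 bp
  [25,32): 7 bp
  [32,43): 11 bp
  [43,52): 9 bp
  [52,65): 13 bp
  [65,76): 11 bp
  [76,97): 21 bp
  [97,106): 9 bp
  [106,111): 5 bp
  [111,129): 18 bp
  [129,149): 20 bp
  [149,157): 8 bp
  [157,164): 7 bp
  [164,173): 9 bp
  [173,180): 7 bp
  [180,192): 12 bp
  [192,197): 5 bp
  [197,205): 8 bp
  [205,225): 20 bp

[5,5,5,6,7,7,7,7,7,8,8,9,9,9,11,11,12,13,18,20,20,21]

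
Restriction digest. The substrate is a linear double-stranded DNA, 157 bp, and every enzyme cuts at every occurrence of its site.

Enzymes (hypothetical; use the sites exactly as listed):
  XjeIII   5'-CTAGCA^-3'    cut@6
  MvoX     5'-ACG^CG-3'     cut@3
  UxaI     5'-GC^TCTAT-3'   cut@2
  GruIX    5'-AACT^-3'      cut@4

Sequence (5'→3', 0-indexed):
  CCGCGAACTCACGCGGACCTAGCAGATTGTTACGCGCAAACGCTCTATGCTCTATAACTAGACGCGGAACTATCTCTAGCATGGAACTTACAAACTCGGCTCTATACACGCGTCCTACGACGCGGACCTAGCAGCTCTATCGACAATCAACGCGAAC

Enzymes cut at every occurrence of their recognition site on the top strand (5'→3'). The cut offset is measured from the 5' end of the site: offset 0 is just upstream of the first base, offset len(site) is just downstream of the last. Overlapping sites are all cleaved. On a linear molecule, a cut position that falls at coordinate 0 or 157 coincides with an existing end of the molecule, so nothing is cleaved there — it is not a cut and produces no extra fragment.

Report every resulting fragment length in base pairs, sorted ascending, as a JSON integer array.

Per-enzyme occurrences:
  XjeIII CTAGCA/6: at [18, 75, 127] ⇒ [24, 81, 133]
  MvoX ACGCG/3: at [10, 31, 61, 107, 119, 149] ⇒ [13, 34, 64, 110, 122, 152]
  UxaI GCTCTAT/2: at [41, 48, 98, 133] ⇒ [43, 50, 100, 135]
  GruIX AACT/4: at [5, 55, 67, 84, 92] ⇒ [9, 59, 71, 88, 96]

Pooled cuts: [9, 13, 24, 34, 43, 50, 59, 64, 71, 81, 88, 96, 100, 110, 122, 133, 135, 152]

Fragments:
  [0,9): 9 bp
  [9,13): 4 bp
  [13,24): 11 bp
  [24,34): 10 bp
  [34,43): 9 bp
  [43,50): 7 bp
  [50,59): 9 bp
  [59,64): 5 bp
  [64,71): 7 bp
  [71,81): 10 bp
  [81,88): 7 bp
  [88,96): 8 bp
  [96,100): 4 bp
  [100,110): 10 bp
  [110,122): 12 bp
  [122,133): 11 bp
  [133,135): 2 bp
  [135,152): 17 bp
  [152,157): 5 bp

[2,4,4,5,5,7,7,7,8,9,9,9,10,10,10,11,11,12,17]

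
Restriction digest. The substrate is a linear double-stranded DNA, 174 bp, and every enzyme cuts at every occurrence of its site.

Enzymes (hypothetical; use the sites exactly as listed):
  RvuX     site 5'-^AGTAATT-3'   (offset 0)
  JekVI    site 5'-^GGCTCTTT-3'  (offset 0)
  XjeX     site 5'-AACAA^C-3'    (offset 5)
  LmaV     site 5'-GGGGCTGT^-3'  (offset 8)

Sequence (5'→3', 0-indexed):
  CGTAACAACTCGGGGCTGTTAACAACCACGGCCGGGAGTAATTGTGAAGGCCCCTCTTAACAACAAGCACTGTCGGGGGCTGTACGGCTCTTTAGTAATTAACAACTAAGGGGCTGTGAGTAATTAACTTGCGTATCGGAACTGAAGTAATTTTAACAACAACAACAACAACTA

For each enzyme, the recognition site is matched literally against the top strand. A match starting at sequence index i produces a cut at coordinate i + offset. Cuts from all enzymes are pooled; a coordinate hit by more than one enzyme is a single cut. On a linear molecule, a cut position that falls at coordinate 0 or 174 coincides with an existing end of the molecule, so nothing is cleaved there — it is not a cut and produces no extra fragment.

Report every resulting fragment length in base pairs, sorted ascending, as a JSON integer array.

[1,2,3,3,3,3,3,6,8,8,11,11,12,12,14,20,27,27]

Scan for sites:
  RvuX AGTAATT/0: at [36, 93, 118, 145] ⇒ [36, 93, 118, 145]
  JekVI GGCTCTTT/0: at [85] ⇒ [85]
  XjeX AACAAC/5: at [3, 20, 58, 100, 154, 157, 160, 163, 166] ⇒ [8, 25, 63, 105, 159, 162, 165, 168, 171]
  LmaV GGGGCTGT/8: at [11, 75, 109] ⇒ [19, 83, 117]

Pooled cuts: [8, 19, 25, 36, 63, 83, 85, 93, 105, 117, 118, 145, 159, 162, 165, 168, 171]

Fragments:
  [0,8): 8 bp
  [8,19): 11 bp
  [19,25): 6 bp
  [25,36): 11 bp
  [36,63): 27 bp
  [63,83): 20 bp
  [83,85): 2 bp
  [85,93): 8 bp
  [93,105): 12 bp
  [105,117): 12 bp
  [117,118): 1 bp
  [118,145): 27 bp
  [145,159): 14 bp
  [159,162): 3 bp
  [162,165): 3 bp
  [165,168): 3 bp
  [168,171): 3 bp
  [171,174): 3 bp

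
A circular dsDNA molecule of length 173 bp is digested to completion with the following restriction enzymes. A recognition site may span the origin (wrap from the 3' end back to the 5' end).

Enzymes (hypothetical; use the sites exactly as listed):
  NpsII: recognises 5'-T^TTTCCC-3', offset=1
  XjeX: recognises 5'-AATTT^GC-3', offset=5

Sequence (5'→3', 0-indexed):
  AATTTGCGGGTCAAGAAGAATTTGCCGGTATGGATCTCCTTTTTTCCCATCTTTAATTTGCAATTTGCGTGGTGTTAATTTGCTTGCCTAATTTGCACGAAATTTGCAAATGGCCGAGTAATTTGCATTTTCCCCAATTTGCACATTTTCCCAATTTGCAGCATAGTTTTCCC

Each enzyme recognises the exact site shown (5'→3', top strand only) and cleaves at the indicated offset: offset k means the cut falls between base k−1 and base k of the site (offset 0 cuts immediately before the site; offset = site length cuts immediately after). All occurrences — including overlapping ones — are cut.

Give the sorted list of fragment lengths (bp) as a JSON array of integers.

Scan for sites:
  NpsII TTTTCCC/1: at [41, 127, 145, 166] ⇒ [42, 128, 146, 167]
  XjeX AATTTGC/5: at [0, 18, 54, 61, 76, 89, 100, 119, 135, 152] ⇒ [5, 23, 59, 66, 81, 94, 105, 124, 140, 157]

Pooled cuts: [5, 23, 42, 59, 66, 81, 94, 105, 124, 128, 140, 146, 157, 167]

Fragment lengths:
  5→23: 18 bp
  23→42: 19 bp
  42→59: 17 bp
  59→66: 7 bp
  66→81: 15 bp
  81→94: 13 bp
  94→105: 11 bp
  105→124: 19 bp
  124→128: 4 bp
  128→140: 12 bp
  140→146: 6 bp
  146→157: 11 bp
  157→167: 10 bp
  167→5 (wrap): 173-167+5 = 11 bp

[4,6,7,10,11,11,11,12,13,15,17,18,19,19]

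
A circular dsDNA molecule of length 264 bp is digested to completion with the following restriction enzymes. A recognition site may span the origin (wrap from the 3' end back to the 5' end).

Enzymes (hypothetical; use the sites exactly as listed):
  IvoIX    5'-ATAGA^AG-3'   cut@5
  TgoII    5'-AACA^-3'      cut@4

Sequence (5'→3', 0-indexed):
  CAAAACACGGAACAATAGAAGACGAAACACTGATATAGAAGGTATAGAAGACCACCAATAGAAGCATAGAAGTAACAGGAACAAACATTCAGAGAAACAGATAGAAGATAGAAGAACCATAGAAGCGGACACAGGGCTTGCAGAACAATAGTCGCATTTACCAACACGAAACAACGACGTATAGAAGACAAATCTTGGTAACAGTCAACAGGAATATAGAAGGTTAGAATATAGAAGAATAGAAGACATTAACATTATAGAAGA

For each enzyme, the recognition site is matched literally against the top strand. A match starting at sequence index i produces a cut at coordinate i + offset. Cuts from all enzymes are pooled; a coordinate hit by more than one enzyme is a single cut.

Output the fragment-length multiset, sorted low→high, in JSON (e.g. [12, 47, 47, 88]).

Per-enzyme occurrences:
  IvoIX ATAGAAG/5: at [14, 34, 43, 57, 65, 100, 107, 118, 180, 215, 230, 238, 256] ⇒ [19, 39, 48, 62, 70, 105, 112, 123, 185, 220, 235, 243, 261]
  TgoII AACA/4: at [3, 10, 25, 73, 79, 83, 95, 143, 162, 169, 199, 206, 250] ⇒ [7, 14, 29, 77, 83, 87, 99, 147, 166, 173, 203, 210, 254]

All cut coordinates (distinct, sorted): [7, 14, 19, 29, 39, 48, 62, 70, 77, 83, 87, 99, 105, 112, 123, 147, 166, 173, 185, 203, 210, 220, 235, 243, 254, 261]

Fragment lengths:
  7→14: 7 bp
  14→19: 5 bp
  19→29: 10 bp
  29→39: 10 bp
  39→48: 9 bp
  48→62: 14 bp
  62→70: 8 bp
  70→77: 7 bp
  77→83: 6 bp
  83→87: 4 bp
  87→99: 12 bp
  99→105: 6 bp
  105→112: 7 bp
  112→123: 11 bp
  123→147: 24 bp
  147→166: 19 bp
  166→173: 7 bp
  173→185: 12 bp
  185→203: 18 bp
  203→210: 7 bp
  210→220: 10 bp
  220→235: 15 bp
  235→243: 8 bp
  243→254: 11 bp
  254→261: 7 bp
  261→7 (wrap): 264-261+7 = 10 bp

[4,5,6,6,7,7,7,7,7,7,8,8,9,10,10,10,10,11,11,12,12,14,15,18,19,24]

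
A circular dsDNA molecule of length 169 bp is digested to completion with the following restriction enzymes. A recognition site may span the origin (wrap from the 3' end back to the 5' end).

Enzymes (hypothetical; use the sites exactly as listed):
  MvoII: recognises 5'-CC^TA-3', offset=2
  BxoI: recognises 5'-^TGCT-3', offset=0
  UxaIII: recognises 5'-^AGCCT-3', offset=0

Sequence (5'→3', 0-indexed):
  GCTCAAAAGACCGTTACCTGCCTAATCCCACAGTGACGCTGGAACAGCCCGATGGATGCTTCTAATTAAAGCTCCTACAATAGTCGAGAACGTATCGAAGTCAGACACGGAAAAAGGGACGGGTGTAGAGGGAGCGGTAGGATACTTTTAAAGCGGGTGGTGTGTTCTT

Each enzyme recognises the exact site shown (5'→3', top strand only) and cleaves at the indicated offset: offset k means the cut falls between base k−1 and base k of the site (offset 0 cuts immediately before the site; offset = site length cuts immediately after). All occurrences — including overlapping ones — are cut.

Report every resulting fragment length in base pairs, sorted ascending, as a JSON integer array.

[19,23,34,93]

Site scan:
  MvoII CCTA/2: at [20, 73] ⇒ [22, 75]
  BxoI TGCT/0: at [56, 168] ⇒ [56, 168]
  UxaIII (AGCCT, off=0): no sites

Pooled cuts: [22, 56, 75, 168]

Fragments:
  22→56: 34 bp
  56→75: 19 bp
  75→168: 93 bp
  168→22 (wrap): 169-168+22 = 23 bp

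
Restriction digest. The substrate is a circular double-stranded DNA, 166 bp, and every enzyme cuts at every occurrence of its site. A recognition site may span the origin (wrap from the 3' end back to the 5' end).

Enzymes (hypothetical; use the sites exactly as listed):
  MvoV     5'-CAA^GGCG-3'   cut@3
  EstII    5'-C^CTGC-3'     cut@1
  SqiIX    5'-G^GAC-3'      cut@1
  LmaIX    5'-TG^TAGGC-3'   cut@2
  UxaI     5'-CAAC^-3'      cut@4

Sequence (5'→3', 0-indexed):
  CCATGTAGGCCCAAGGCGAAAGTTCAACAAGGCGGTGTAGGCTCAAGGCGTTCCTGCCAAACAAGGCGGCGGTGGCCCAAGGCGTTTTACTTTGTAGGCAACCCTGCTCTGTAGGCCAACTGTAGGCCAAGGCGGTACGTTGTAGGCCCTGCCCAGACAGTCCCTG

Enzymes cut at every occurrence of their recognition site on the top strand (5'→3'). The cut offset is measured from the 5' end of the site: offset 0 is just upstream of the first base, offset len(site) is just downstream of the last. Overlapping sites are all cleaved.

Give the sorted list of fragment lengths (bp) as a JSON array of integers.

[1,2,2,6,7,7,8,8,8,8,9,9,9,11,12,14,14,15,16]

Scan for sites:
  MvoV CAAGGCG/3: at [11, 27, 43, 61, 77, 127] ⇒ [14, 30, 46, 64, 80, 130]
  EstII CCTGC/1: at [52, 102, 147, 162] ⇒ [53, 103, 148, 163]
  SqiIX (GGAC, off=1): no sites
  LmaIX TGTAGGC/2: at [3, 35, 92, 109, 120, 140] ⇒ [5, 37, 94, 111, 122, 142]
  UxaI CAAC/4: at [24, 98, 116] ⇒ [28, 102, 120]

Pooled cuts: [5, 14, 28, 30, 37, 46, 53, 64, 80, 94, 102, 103, 111, 120, 122, 130, 142, 148, 163]

Fragments:
  5→14: 9 bp
  14→28: 14 bp
  28→30: 2 bp
  30→37: 7 bp
  37→46: 9 bp
  46→53: 7 bp
  53→64: 11 bp
  64→80: 16 bp
  80→94: 14 bp
  94→102: 8 bp
  102→103: 1 bp
  103→111: 8 bp
  111→120: 9 bp
  120→122: 2 bp
  122→130: 8 bp
  130→142: 12 bp
  142→148: 6 bp
  148→163: 15 bp
  163→5 (wrap): 166-163+5 = 8 bp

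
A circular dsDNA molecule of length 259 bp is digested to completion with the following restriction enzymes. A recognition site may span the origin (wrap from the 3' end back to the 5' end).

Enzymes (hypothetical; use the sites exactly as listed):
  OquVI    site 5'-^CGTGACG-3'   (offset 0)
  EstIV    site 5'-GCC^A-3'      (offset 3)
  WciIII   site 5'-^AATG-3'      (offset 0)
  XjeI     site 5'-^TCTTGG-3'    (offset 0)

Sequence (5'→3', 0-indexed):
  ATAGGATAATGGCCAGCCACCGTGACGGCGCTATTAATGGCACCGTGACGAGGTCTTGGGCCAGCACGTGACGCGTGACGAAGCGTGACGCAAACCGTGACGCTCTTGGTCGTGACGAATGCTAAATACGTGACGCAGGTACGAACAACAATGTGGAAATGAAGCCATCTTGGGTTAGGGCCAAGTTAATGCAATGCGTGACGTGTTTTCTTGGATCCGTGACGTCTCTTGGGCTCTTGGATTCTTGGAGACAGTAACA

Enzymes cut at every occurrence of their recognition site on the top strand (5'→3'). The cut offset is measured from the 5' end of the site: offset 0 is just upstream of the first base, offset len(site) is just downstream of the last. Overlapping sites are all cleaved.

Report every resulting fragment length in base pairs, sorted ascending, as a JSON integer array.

Scan for sites:
  OquVI (CGTGACG, off=0): starts [20, 43, 66, 73, 83, 95, 110, 128, 196, 217] → cuts [20, 43, 66, 73, 83, 95, 110, 128, 196, 217]
  EstIV (GCCA, off=3): starts [11, 15, 59, 163, 179] → cuts [14, 18, 62, 166, 182]
  WciIII (AATG, off=0): starts [7, 35, 117, 149, 157, 187, 192] → cuts [7, 35, 117, 149, 157, 187, 192]
  XjeI (TCTTGG, off=0): starts [53, 103, 167, 208, 226, 234, 242] → cuts [53, 103, 167, 208, 226, 234, 242]

Pooled cuts: [7, 14, 18, 20, 35, 43, 53, 62, 66, 73, 83, 95, 103, 110, 117, 128, 149, 157, 166, 167, 182, 187, 192, 196, 208, 217, 226, 234, 242]

Fragments:
  7→14: 7 bp
  14→18: 4 bp
  18→20: 2 bp
  20→35: 15 bp
  35→43: 8 bp
  43→53: 10 bp
  53→62: 9 bp
  62→66: 4 bp
  66→73: 7 bp
  73→83: 10 bp
  83→95: 12 bp
  95→103: 8 bp
  103→110: 7 bp
  110→117: 7 bp
  117→128: 11 bp
  128→149: 21 bp
  149→157: 8 bp
  157→166: 9 bp
  166→167: 1 bp
  167→182: 15 bp
  182→187: 5 bp
  187→192: 5 bp
  192→196: 4 bp
  196→208: 12 bp
  208→217: 9 bp
  217→226: 9 bp
  226→234: 8 bp
  234→242: 8 bp
  242→7 (wrap): 259-242+7 = 24 bp

[1,2,4,4,4,5,5,7,7,7,7,8,8,8,8,8,9,9,9,9,10,10,11,12,12,15,15,21,24]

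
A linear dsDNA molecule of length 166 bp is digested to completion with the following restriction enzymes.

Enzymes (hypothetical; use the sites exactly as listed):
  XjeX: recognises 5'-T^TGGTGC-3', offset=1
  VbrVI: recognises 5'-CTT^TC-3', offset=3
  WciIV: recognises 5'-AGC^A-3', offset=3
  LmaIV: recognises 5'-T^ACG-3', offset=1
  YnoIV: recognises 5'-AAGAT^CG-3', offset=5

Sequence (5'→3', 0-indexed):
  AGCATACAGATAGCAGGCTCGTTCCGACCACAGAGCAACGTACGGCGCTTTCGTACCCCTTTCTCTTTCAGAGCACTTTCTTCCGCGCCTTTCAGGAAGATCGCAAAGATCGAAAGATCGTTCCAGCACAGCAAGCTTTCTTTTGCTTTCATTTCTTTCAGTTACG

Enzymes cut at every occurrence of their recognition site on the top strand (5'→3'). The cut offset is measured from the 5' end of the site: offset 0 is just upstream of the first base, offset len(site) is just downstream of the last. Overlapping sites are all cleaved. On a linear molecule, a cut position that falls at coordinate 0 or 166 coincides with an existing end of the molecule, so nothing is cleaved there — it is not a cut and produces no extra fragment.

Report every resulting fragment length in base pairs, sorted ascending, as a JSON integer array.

Per-enzyme occurrences:
  XjeX (TTGGTGC, off=1): no sites
  VbrVI CTTTC/3: at [47, 58, 64, 75, 88, 135, 145, 154] ⇒ [50, 61, 67, 78, 91, 138, 148, 157]
  WciIV AGCA/3: at [0, 11, 33, 71, 124, 129] ⇒ [3, 14, 36, 74, 127, 132]
  LmaIV TACG/1: at [40, 162] ⇒ [41, 163]
  YnoIV AAGATCG/5: at [96, 105, 113] ⇒ [101, 110, 118]

All cut coordinates (distinct, sorted): [3, 14, 36, 41, 50, 61, 67, 74, 78, 91, 101, 110, 118, 127, 132, 138, 148, 157, 163]

Fragment lengths:
  [0,3): 3 bp
  [3,14): 11 bp
  [14,36): 22 bp
  [36,41): 5 bp
  [41,50): 9 bp
  [50,61): 11 bp
  [61,67): 6 bp
  [67,74): 7 bp
  [74,78): 4 bp
  [78,91): 13 bp
  [91,101): 10 bp
  [101,110): 9 bp
  [110,118): 8 bp
  [118,127): 9 bp
  [127,132): 5 bp
  [132,138): 6 bp
  [138,148): 10 bp
  [148,157): 9 bp
  [157,163): 6 bp
  [163,166): 3 bp

[3,3,4,5,5,6,6,6,7,8,9,9,9,9,10,10,11,11,13,22]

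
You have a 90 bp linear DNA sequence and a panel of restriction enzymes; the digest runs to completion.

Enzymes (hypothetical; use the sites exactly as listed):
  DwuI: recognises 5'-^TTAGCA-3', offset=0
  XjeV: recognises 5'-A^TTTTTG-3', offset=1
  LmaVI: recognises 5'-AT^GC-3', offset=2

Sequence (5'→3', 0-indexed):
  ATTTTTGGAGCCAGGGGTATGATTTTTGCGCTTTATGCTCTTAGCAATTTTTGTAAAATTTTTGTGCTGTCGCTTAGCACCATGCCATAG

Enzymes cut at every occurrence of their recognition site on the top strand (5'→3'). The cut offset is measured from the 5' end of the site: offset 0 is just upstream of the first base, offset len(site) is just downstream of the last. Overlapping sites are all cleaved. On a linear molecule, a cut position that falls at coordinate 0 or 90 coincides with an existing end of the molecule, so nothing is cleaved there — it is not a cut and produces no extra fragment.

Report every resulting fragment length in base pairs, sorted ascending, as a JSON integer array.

[1,4,7,7,10,11,14,15,21]

Scan for sites:
  DwuI TTAGCA/0: at [40, 73] ⇒ [40, 73]
  XjeV ATTTTTG/1: at [0, 21, 46, 57] ⇒ [1, 22, 47, 58]
  LmaVI ATGC/2: at [34, 81] ⇒ [36, 83]

Pooled cuts: [1, 22, 36, 40, 47, 58, 73, 83]

Fragment lengths:
  [0,1): 1 bp
  [1,22): 21 bp
  [22,36): 14 bp
  [36,40): 4 bp
  [40,47): 7 bp
  [47,58): 11 bp
  [58,73): 15 bp
  [73,83): 10 bp
  [83,90): 7 bp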